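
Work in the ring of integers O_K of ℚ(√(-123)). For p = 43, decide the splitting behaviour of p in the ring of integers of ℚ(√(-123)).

Since -123 ≡ 1 mod 4, the ring of integers is ℤ[(1+√-123)/2] with discriminant -123.
disc(K) = -123 is not divisible by 43; 43 is unramified.
(-123/43) = 6^21 mod 43 = 1, giving Legendre symbol 1.
d is a quadratic residue mod p, hence 43 splits in O_K.

split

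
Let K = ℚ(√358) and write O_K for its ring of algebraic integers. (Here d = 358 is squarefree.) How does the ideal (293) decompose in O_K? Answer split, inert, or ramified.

p splits

Since 358 ≢ 1 mod 4, the ring of integers is ℤ[√358] with discriminant 4·358 = 1432.
293 ∤ 1432, so 293 is unramified.
Compute (358/293) via Euler: 65^((293-1)/2) mod 293 = 1, so (358/293) = 1.
d is a quadratic residue mod p, hence 293 splits in O_K.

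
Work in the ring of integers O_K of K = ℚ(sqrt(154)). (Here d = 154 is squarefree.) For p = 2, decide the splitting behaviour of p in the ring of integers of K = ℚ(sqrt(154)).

Since 154 ≢ 1 mod 4, the ring of integers is ℤ[√154] with discriminant 4·154 = 616.
disc(K) = 616 = 2·308, so p = 2 is ramified.

2 is ramified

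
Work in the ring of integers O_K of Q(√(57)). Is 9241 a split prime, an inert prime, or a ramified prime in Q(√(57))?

57 mod 4 = 1, hence disc K = 57 and O_K = ℤ[(1+√57)/2].
disc(K) = 57 is not divisible by 9241; 9241 is unramified.
Compute (57/9241) via Euler: 57^((9241-1)/2) mod 9241 = 1, so (57/9241) = 1.
(57/9241) = 1, so 9241 splits.

splits completely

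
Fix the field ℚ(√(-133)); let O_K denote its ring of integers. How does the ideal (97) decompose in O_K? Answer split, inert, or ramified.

p splits

d = -133 ≡ 3 (mod 4), so O_K = ℤ[√-133] and disc(K) = 4d = -532.
97 ∤ -532, so 97 is unramified.
Compute (-133/97) via Euler: 61^((97-1)/2) mod 97 = 1, so (-133/97) = 1.
(-133/97) = 1, so 97 splits.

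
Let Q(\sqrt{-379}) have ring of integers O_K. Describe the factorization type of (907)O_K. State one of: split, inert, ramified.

split — (907) = 𝔭₁𝔭₂ with 𝔭₁ ≠ 𝔭₂

-379 mod 4 = 1, hence disc K = -379 and O_K = ℤ[(1+√-379)/2].
907 ∤ -379, so 907 is unramified.
Euler's criterion: (-379)^453 mod 907 = 1. Thus (-379|907) = 1.
(-379/907) = 1, so 907 splits.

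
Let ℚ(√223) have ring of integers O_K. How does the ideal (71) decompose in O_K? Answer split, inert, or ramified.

split — (71) = 𝔭₁𝔭₂ with 𝔭₁ ≠ 𝔭₂

Since 223 ≢ 1 mod 4, the ring of integers is ℤ[√223] with discriminant 4·223 = 892.
71 ∤ 892, so 71 is unramified.
Euler's criterion: 223^35 mod 71 = 1. Thus (223|71) = 1.
Legendre symbol 1 ⇒ 71 is split.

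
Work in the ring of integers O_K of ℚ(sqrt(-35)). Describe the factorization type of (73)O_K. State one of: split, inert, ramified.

-35 mod 4 = 1, hence disc K = -35 and O_K = ℤ[(1+√-35)/2].
disc(K) = -35 is not divisible by 73; 73 is unramified.
Compute (-35/73) via Euler: 38^((73-1)/2) mod 73 = 1, so (-35/73) = 1.
d is a quadratic residue mod p, hence 73 splits in O_K.

p splits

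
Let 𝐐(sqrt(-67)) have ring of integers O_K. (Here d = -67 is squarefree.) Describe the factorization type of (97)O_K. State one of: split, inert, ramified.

Since -67 ≡ 1 mod 4, the ring of integers is ℤ[(1+√-67)/2] with discriminant -67.
Since gcd(97, -67) = 1 the prime 97 does not ramify.
(-67/97) = 30^48 mod 97 = 96, giving Legendre symbol -1.
d is a non-residue mod p, hence 97 remains inert in O_K.

inert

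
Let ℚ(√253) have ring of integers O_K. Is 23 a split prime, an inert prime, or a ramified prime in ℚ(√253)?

253 mod 4 = 1, hence disc K = 253 and O_K = ℤ[(1+√253)/2].
Ramification test: 23 | 253. The prime 23 ramifies in K.

23 is ramified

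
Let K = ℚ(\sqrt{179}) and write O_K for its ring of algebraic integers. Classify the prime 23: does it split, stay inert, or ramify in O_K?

p splits

d = 179 ≡ 3 (mod 4), so O_K = ℤ[√179] and disc(K) = 4d = 716.
disc(K) = 716 is not divisible by 23; 23 is unramified.
(179/23) = 18^11 mod 23 = 1, giving Legendre symbol 1.
(179/23) = 1, so 23 splits.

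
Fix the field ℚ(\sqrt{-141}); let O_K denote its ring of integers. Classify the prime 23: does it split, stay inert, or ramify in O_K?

-141 mod 4 = 3, hence disc K = 4·(-141) = -564 and O_K = ℤ[√-141].
23 ∤ -564, so 23 is unramified.
Euler's criterion: (-141)^11 mod 23 = 22. Thus (-141|23) = -1.
(-141/23) = -1, so 23 is inert.

inert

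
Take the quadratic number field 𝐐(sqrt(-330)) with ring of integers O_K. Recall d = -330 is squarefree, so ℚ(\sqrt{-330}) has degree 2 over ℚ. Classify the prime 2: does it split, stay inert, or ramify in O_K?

2 is ramified

Since -330 ≢ 1 mod 4, the ring of integers is ℤ[√-330] with discriminant 4·(-330) = -1320.
Ramification test: 2 | -1320. The prime 2 ramifies in K.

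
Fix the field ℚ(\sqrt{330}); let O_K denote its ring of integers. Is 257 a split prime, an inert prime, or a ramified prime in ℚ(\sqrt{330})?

split

Since 330 ≢ 1 mod 4, the ring of integers is ℤ[√330] with discriminant 4·330 = 1320.
257 ∤ 1320, so 257 is unramified.
Euler's criterion: 330^128 mod 257 = 1. Thus (330|257) = 1.
Legendre symbol 1 ⇒ 257 is split.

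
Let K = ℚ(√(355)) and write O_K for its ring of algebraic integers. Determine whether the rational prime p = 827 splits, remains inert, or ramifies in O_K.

p is inert

d = 355 ≡ 3 (mod 4), so O_K = ℤ[√355] and disc(K) = 4d = 1420.
disc(K) = 1420 is not divisible by 827; 827 is unramified.
Legendre symbol by Euler's criterion: (355/827) ≡ 355^413 ≡ 826 (mod 827), i.e. (355/827) = -1.
(355/827) = -1, so 827 is inert.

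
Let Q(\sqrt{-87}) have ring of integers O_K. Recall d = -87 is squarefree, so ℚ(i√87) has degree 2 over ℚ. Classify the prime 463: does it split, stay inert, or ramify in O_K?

split

d = -87 ≡ 1 (mod 4), so O_K = ℤ[(1+√-87)/2] and disc(K) = d = -87.
Since gcd(463, -87) = 1 the prime 463 does not ramify.
Euler's criterion: (-87)^231 mod 463 = 1. Thus (-87|463) = 1.
(-87/463) = 1, so 463 splits.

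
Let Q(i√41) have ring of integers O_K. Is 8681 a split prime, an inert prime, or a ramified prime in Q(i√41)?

-41 mod 4 = 3, hence disc K = 4·(-41) = -164 and O_K = ℤ[√-41].
disc(K) = -164 is not divisible by 8681; 8681 is unramified.
Compute (-41/8681) via Euler: 8640^((8681-1)/2) mod 8681 = 8680, so (-41/8681) = -1.
Legendre symbol -1 ⇒ 8681 is inert.

p is inert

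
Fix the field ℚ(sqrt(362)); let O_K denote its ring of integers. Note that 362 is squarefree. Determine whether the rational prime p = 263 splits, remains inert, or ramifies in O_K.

splits completely

d = 362 ≡ 2 (mod 4), so O_K = ℤ[√362] and disc(K) = 4d = 1448.
263 ∤ 1448, so 263 is unramified.
Compute (362/263) via Euler: 99^((263-1)/2) mod 263 = 1, so (362/263) = 1.
Legendre symbol 1 ⇒ 263 is split.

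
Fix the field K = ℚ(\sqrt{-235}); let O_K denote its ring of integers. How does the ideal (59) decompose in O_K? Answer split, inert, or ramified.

Since -235 ≡ 1 mod 4, the ring of integers is ℤ[(1+√-235)/2] with discriminant -235.
disc(K) = -235 is not divisible by 59; 59 is unramified.
Euler's criterion: (-235)^29 mod 59 = 1. Thus (-235|59) = 1.
(-235/59) = 1, so 59 splits.

59 splits in O_K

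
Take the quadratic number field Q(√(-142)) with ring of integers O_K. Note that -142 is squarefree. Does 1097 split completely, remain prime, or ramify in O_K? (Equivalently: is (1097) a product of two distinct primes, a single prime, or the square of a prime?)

-142 mod 4 = 2, hence disc K = 4·(-142) = -568 and O_K = ℤ[√-142].
1097 ∤ -568, so 1097 is unramified.
Compute (-142/1097) via Euler: 955^((1097-1)/2) mod 1097 = 1, so (-142/1097) = 1.
Legendre symbol 1 ⇒ 1097 is split.

1097 splits in O_K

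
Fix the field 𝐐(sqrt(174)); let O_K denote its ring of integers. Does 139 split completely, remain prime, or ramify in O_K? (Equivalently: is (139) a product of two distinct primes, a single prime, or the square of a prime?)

split — (139) = 𝔭₁𝔭₂ with 𝔭₁ ≠ 𝔭₂

174 mod 4 = 2, hence disc K = 4·174 = 696 and O_K = ℤ[√174].
Since gcd(139, 696) = 1 the prime 139 does not ramify.
Compute (174/139) via Euler: 35^((139-1)/2) mod 139 = 1, so (174/139) = 1.
Legendre symbol 1 ⇒ 139 is split.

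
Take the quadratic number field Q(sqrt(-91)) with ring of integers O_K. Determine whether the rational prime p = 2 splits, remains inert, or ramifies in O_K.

d = -91 ≡ 1 (mod 4), so O_K = ℤ[(1+√-91)/2] and disc(K) = d = -91.
disc(K) = -91 is not divisible by 2; 2 is unramified.
For p = 2 with d ≡ 1 (mod 4): d mod 8 = 5, so 2 is inert.

p is inert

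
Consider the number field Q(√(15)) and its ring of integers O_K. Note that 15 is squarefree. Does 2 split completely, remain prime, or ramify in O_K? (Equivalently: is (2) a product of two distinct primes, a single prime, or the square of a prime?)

Since 15 ≢ 1 mod 4, the ring of integers is ℤ[√15] with discriminant 4·15 = 60.
2 divides disc(K) = 60, so 2 ramifies.

p ramifies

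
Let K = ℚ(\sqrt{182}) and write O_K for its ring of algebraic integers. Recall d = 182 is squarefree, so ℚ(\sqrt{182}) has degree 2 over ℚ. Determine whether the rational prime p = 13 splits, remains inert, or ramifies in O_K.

ramified — (13) = 𝔭²

182 mod 4 = 2, hence disc K = 4·182 = 728 and O_K = ℤ[√182].
disc(K) = 728 = 13·56, so p = 13 is ramified.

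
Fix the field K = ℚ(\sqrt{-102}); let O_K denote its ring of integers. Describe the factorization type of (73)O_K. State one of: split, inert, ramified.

-102 mod 4 = 2, hence disc K = 4·(-102) = -408 and O_K = ℤ[√-102].
disc(K) = -408 is not divisible by 73; 73 is unramified.
Euler's criterion: (-102)^36 mod 73 = 72. Thus (-102|73) = -1.
(-102/73) = -1, so 73 is inert.

73 remains inert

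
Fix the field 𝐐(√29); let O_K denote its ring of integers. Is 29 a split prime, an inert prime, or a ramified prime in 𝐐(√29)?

p ramifies

Since 29 ≡ 1 mod 4, the ring of integers is ℤ[(1+√29)/2] with discriminant 29.
disc(K) = 29 = 29·1, so p = 29 is ramified.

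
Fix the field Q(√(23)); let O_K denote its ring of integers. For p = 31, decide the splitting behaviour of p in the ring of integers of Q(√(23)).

p is inert

Since 23 ≢ 1 mod 4, the ring of integers is ℤ[√23] with discriminant 4·23 = 92.
Since gcd(31, 92) = 1 the prime 31 does not ramify.
Legendre symbol by Euler's criterion: (23/31) ≡ 23^15 ≡ 30 (mod 31), i.e. (23/31) = -1.
Legendre symbol -1 ⇒ 31 is inert.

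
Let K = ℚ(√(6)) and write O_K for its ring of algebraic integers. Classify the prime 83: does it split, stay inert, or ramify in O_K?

remains prime (inert)

Since 6 ≢ 1 mod 4, the ring of integers is ℤ[√6] with discriminant 4·6 = 24.
Since gcd(83, 24) = 1 the prime 83 does not ramify.
Euler's criterion: 6^41 mod 83 = 82. Thus (6|83) = -1.
Legendre symbol -1 ⇒ 83 is inert.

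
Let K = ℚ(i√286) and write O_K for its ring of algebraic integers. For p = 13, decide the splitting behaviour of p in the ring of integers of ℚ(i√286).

-286 mod 4 = 2, hence disc K = 4·(-286) = -1144 and O_K = ℤ[√-286].
Ramification test: 13 | -1144. The prime 13 ramifies in K.

ramified — (13) = 𝔭²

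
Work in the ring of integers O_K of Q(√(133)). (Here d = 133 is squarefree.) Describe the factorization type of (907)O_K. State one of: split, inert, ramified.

d = 133 ≡ 1 (mod 4), so O_K = ℤ[(1+√133)/2] and disc(K) = d = 133.
Since gcd(907, 133) = 1 the prime 907 does not ramify.
Legendre symbol by Euler's criterion: (133/907) ≡ 133^453 ≡ 906 (mod 907), i.e. (133/907) = -1.
(133/907) = -1, so 907 is inert.

remains prime (inert)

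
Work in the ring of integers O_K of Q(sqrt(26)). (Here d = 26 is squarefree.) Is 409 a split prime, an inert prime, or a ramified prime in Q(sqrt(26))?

Since 26 ≢ 1 mod 4, the ring of integers is ℤ[√26] with discriminant 4·26 = 104.
Since gcd(409, 104) = 1 the prime 409 does not ramify.
Euler's criterion: 26^204 mod 409 = 408. Thus (26|409) = -1.
(26/409) = -1, so 409 is inert.

inert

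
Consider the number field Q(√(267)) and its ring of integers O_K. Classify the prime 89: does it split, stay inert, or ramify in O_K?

89 is ramified

Since 267 ≢ 1 mod 4, the ring of integers is ℤ[√267] with discriminant 4·267 = 1068.
Ramification test: 89 | 1068. The prime 89 ramifies in K.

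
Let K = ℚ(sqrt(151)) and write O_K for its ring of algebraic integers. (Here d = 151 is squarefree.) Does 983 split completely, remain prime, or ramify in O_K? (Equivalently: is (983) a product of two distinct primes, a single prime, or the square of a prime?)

split

151 mod 4 = 3, hence disc K = 4·151 = 604 and O_K = ℤ[√151].
Since gcd(983, 604) = 1 the prime 983 does not ramify.
Euler's criterion: 151^491 mod 983 = 1. Thus (151|983) = 1.
Legendre symbol 1 ⇒ 983 is split.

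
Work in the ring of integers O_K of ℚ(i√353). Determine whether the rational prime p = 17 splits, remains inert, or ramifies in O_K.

split

-353 mod 4 = 3, hence disc K = 4·(-353) = -1412 and O_K = ℤ[√-353].
17 ∤ -1412, so 17 is unramified.
Euler's criterion: (-353)^8 mod 17 = 1. Thus (-353|17) = 1.
d is a quadratic residue mod p, hence 17 splits in O_K.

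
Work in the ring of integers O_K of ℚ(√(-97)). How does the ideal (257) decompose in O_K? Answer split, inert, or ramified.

inert

-97 mod 4 = 3, hence disc K = 4·(-97) = -388 and O_K = ℤ[√-97].
disc(K) = -388 is not divisible by 257; 257 is unramified.
Legendre symbol by Euler's criterion: (-97/257) ≡ (-97)^128 ≡ 256 (mod 257), i.e. (-97/257) = -1.
d is a non-residue mod p, hence 257 remains inert in O_K.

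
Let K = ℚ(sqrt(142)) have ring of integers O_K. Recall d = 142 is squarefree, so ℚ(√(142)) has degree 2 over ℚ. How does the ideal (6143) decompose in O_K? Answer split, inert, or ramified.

inert — (6143) stays prime in O_K

d = 142 ≡ 2 (mod 4), so O_K = ℤ[√142] and disc(K) = 4d = 568.
6143 ∤ 568, so 6143 is unramified.
(142/6143) = 142^3071 mod 6143 = 6142, giving Legendre symbol -1.
d is a non-residue mod p, hence 6143 remains inert in O_K.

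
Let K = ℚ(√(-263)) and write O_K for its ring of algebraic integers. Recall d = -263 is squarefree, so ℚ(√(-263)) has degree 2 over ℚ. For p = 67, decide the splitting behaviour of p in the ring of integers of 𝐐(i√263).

inert

d = -263 ≡ 1 (mod 4), so O_K = ℤ[(1+√-263)/2] and disc(K) = d = -263.
disc(K) = -263 is not divisible by 67; 67 is unramified.
Compute (-263/67) via Euler: 5^((67-1)/2) mod 67 = 66, so (-263/67) = -1.
(-263/67) = -1, so 67 is inert.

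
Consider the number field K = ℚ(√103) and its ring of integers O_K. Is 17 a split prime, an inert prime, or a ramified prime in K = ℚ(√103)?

split

Since 103 ≢ 1 mod 4, the ring of integers is ℤ[√103] with discriminant 4·103 = 412.
Since gcd(17, 412) = 1 the prime 17 does not ramify.
Legendre symbol by Euler's criterion: (103/17) ≡ 103^8 ≡ 1 (mod 17), i.e. (103/17) = 1.
d is a quadratic residue mod p, hence 17 splits in O_K.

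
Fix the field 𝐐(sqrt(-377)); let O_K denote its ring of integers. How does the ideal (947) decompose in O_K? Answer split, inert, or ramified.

d = -377 ≡ 3 (mod 4), so O_K = ℤ[√-377] and disc(K) = 4d = -1508.
disc(K) = -1508 is not divisible by 947; 947 is unramified.
Compute (-377/947) via Euler: 570^((947-1)/2) mod 947 = 946, so (-377/947) = -1.
d is a non-residue mod p, hence 947 remains inert in O_K.

p is inert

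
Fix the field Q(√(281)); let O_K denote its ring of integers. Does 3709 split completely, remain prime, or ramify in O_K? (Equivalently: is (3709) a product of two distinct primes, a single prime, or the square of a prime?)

3709 splits in O_K

Since 281 ≡ 1 mod 4, the ring of integers is ℤ[(1+√281)/2] with discriminant 281.
disc(K) = 281 is not divisible by 3709; 3709 is unramified.
Compute (281/3709) via Euler: 281^((3709-1)/2) mod 3709 = 1, so (281/3709) = 1.
Legendre symbol 1 ⇒ 3709 is split.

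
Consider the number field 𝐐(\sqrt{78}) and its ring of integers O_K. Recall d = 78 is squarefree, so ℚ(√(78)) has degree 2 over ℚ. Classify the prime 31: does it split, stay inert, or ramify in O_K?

78 mod 4 = 2, hence disc K = 4·78 = 312 and O_K = ℤ[√78].
31 ∤ 312, so 31 is unramified.
Legendre symbol by Euler's criterion: (78/31) ≡ 78^15 ≡ 1 (mod 31), i.e. (78/31) = 1.
(78/31) = 1, so 31 splits.

split — (31) = 𝔭₁𝔭₂ with 𝔭₁ ≠ 𝔭₂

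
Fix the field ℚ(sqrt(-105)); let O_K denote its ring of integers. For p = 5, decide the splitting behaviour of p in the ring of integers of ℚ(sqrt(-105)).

5 is ramified

-105 mod 4 = 3, hence disc K = 4·(-105) = -420 and O_K = ℤ[√-105].
disc(K) = -420 = 5·(-84), so p = 5 is ramified.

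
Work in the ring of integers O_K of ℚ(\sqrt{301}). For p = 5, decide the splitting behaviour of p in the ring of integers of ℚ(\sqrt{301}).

split — (5) = 𝔭₁𝔭₂ with 𝔭₁ ≠ 𝔭₂

301 mod 4 = 1, hence disc K = 301 and O_K = ℤ[(1+√301)/2].
disc(K) = 301 is not divisible by 5; 5 is unramified.
Euler's criterion: 301^2 mod 5 = 1. Thus (301|5) = 1.
Legendre symbol 1 ⇒ 5 is split.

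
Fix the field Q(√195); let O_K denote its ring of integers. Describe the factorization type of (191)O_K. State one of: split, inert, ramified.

split — (191) = 𝔭₁𝔭₂ with 𝔭₁ ≠ 𝔭₂

Since 195 ≢ 1 mod 4, the ring of integers is ℤ[√195] with discriminant 4·195 = 780.
disc(K) = 780 is not divisible by 191; 191 is unramified.
Legendre symbol by Euler's criterion: (195/191) ≡ 195^95 ≡ 1 (mod 191), i.e. (195/191) = 1.
Legendre symbol 1 ⇒ 191 is split.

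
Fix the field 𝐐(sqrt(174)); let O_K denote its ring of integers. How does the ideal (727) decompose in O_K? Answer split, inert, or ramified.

174 mod 4 = 2, hence disc K = 4·174 = 696 and O_K = ℤ[√174].
727 ∤ 696, so 727 is unramified.
(174/727) = 174^363 mod 727 = 1, giving Legendre symbol 1.
d is a quadratic residue mod p, hence 727 splits in O_K.

split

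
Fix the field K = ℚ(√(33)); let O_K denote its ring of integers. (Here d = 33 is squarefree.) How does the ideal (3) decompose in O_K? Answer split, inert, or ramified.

Since 33 ≡ 1 mod 4, the ring of integers is ℤ[(1+√33)/2] with discriminant 33.
3 divides disc(K) = 33, so 3 ramifies.

ramifies in O_K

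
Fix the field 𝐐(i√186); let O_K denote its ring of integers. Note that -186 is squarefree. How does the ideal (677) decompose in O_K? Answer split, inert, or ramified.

inert

Since -186 ≢ 1 mod 4, the ring of integers is ℤ[√-186] with discriminant 4·(-186) = -744.
677 ∤ -744, so 677 is unramified.
(-186/677) = 491^338 mod 677 = 676, giving Legendre symbol -1.
Legendre symbol -1 ⇒ 677 is inert.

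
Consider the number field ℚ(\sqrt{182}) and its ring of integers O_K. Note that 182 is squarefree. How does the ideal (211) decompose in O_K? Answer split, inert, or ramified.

d = 182 ≡ 2 (mod 4), so O_K = ℤ[√182] and disc(K) = 4d = 728.
Since gcd(211, 728) = 1 the prime 211 does not ramify.
Euler's criterion: 182^105 mod 211 = 1. Thus (182|211) = 1.
(182/211) = 1, so 211 splits.

splits completely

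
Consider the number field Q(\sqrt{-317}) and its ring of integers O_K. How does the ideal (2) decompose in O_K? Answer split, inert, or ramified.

ramified — (2) = 𝔭²

-317 mod 4 = 3, hence disc K = 4·(-317) = -1268 and O_K = ℤ[√-317].
2 divides disc(K) = -1268, so 2 ramifies.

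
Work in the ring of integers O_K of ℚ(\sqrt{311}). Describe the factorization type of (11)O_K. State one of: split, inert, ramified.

split

Since 311 ≢ 1 mod 4, the ring of integers is ℤ[√311] with discriminant 4·311 = 1244.
Since gcd(11, 1244) = 1 the prime 11 does not ramify.
Compute (311/11) via Euler: 3^((11-1)/2) mod 11 = 1, so (311/11) = 1.
(311/11) = 1, so 11 splits.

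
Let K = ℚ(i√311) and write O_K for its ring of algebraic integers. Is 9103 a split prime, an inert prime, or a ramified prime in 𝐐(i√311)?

Since -311 ≡ 1 mod 4, the ring of integers is ℤ[(1+√-311)/2] with discriminant -311.
9103 ∤ -311, so 9103 is unramified.
Legendre symbol by Euler's criterion: (-311/9103) ≡ (-311)^4551 ≡ 1 (mod 9103), i.e. (-311/9103) = 1.
(-311/9103) = 1, so 9103 splits.

9103 splits in O_K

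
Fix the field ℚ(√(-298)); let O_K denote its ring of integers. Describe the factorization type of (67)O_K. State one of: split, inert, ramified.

split

d = -298 ≡ 2 (mod 4), so O_K = ℤ[√-298] and disc(K) = 4d = -1192.
Since gcd(67, -1192) = 1 the prime 67 does not ramify.
(-298/67) = 37^33 mod 67 = 1, giving Legendre symbol 1.
Legendre symbol 1 ⇒ 67 is split.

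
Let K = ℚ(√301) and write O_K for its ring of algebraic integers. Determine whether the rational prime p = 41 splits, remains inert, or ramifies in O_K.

Since 301 ≡ 1 mod 4, the ring of integers is ℤ[(1+√301)/2] with discriminant 301.
Since gcd(41, 301) = 1 the prime 41 does not ramify.
Legendre symbol by Euler's criterion: (301/41) ≡ 301^20 ≡ 40 (mod 41), i.e. (301/41) = -1.
(301/41) = -1, so 41 is inert.

remains prime (inert)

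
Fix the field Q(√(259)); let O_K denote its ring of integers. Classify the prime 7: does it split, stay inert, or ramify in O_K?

ramifies in O_K

Since 259 ≢ 1 mod 4, the ring of integers is ℤ[√259] with discriminant 4·259 = 1036.
disc(K) = 1036 = 7·148, so p = 7 is ramified.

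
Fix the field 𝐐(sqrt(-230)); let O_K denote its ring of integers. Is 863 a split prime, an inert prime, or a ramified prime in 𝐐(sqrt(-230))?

863 remains inert

-230 mod 4 = 2, hence disc K = 4·(-230) = -920 and O_K = ℤ[√-230].
Since gcd(863, -920) = 1 the prime 863 does not ramify.
Legendre symbol by Euler's criterion: (-230/863) ≡ (-230)^431 ≡ 862 (mod 863), i.e. (-230/863) = -1.
Legendre symbol -1 ⇒ 863 is inert.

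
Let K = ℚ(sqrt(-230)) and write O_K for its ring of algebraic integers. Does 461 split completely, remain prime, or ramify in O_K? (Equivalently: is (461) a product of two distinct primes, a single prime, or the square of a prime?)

remains prime (inert)

d = -230 ≡ 2 (mod 4), so O_K = ℤ[√-230] and disc(K) = 4d = -920.
disc(K) = -920 is not divisible by 461; 461 is unramified.
(-230/461) = 231^230 mod 461 = 460, giving Legendre symbol -1.
(-230/461) = -1, so 461 is inert.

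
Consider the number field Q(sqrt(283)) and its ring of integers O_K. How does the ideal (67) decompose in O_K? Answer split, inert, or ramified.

Since 283 ≢ 1 mod 4, the ring of integers is ℤ[√283] with discriminant 4·283 = 1132.
Since gcd(67, 1132) = 1 the prime 67 does not ramify.
Compute (283/67) via Euler: 15^((67-1)/2) mod 67 = 1, so (283/67) = 1.
d is a quadratic residue mod p, hence 67 splits in O_K.

p splits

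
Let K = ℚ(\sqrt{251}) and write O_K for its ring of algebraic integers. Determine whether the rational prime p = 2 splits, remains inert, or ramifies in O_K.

Since 251 ≢ 1 mod 4, the ring of integers is ℤ[√251] with discriminant 4·251 = 1004.
Ramification test: 2 | 1004. The prime 2 ramifies in K.

2 is ramified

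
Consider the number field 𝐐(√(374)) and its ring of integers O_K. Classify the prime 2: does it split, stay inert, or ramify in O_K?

Since 374 ≢ 1 mod 4, the ring of integers is ℤ[√374] with discriminant 4·374 = 1496.
disc(K) = 1496 = 2·748, so p = 2 is ramified.

p ramifies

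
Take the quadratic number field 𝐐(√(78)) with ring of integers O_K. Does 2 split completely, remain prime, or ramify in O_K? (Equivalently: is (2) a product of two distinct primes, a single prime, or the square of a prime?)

Since 78 ≢ 1 mod 4, the ring of integers is ℤ[√78] with discriminant 4·78 = 312.
disc(K) = 312 = 2·156, so p = 2 is ramified.

ramified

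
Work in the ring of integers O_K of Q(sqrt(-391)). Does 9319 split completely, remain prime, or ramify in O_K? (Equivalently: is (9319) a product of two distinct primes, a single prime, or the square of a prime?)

Since -391 ≡ 1 mod 4, the ring of integers is ℤ[(1+√-391)/2] with discriminant -391.
disc(K) = -391 is not divisible by 9319; 9319 is unramified.
Legendre symbol by Euler's criterion: (-391/9319) ≡ (-391)^4659 ≡ 9318 (mod 9319), i.e. (-391/9319) = -1.
d is a non-residue mod p, hence 9319 remains inert in O_K.

9319 remains inert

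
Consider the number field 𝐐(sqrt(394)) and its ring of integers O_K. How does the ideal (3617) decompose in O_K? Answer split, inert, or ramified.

Since 394 ≢ 1 mod 4, the ring of integers is ℤ[√394] with discriminant 4·394 = 1576.
3617 ∤ 1576, so 3617 is unramified.
Legendre symbol by Euler's criterion: (394/3617) ≡ 394^1808 ≡ 3616 (mod 3617), i.e. (394/3617) = -1.
d is a non-residue mod p, hence 3617 remains inert in O_K.

p is inert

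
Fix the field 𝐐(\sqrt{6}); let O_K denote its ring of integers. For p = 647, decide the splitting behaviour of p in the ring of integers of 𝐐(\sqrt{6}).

647 splits in O_K

d = 6 ≡ 2 (mod 4), so O_K = ℤ[√6] and disc(K) = 4d = 24.
disc(K) = 24 is not divisible by 647; 647 is unramified.
Legendre symbol by Euler's criterion: (6/647) ≡ 6^323 ≡ 1 (mod 647), i.e. (6/647) = 1.
d is a quadratic residue mod p, hence 647 splits in O_K.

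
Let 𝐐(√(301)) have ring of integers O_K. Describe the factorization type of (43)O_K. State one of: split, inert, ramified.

Since 301 ≡ 1 mod 4, the ring of integers is ℤ[(1+√301)/2] with discriminant 301.
Ramification test: 43 | 301. The prime 43 ramifies in K.

ramifies in O_K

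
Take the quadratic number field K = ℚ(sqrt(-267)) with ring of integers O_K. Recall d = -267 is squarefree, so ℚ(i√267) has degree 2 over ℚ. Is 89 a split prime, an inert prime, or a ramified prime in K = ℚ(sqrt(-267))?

89 is ramified

d = -267 ≡ 1 (mod 4), so O_K = ℤ[(1+√-267)/2] and disc(K) = d = -267.
89 divides disc(K) = -267, so 89 ramifies.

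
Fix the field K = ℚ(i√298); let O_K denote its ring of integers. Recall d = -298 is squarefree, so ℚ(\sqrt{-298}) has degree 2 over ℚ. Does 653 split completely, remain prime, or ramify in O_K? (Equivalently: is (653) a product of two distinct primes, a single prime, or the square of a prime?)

-298 mod 4 = 2, hence disc K = 4·(-298) = -1192 and O_K = ℤ[√-298].
disc(K) = -1192 is not divisible by 653; 653 is unramified.
Legendre symbol by Euler's criterion: (-298/653) ≡ (-298)^326 ≡ 1 (mod 653), i.e. (-298/653) = 1.
Legendre symbol 1 ⇒ 653 is split.

split — (653) = 𝔭₁𝔭₂ with 𝔭₁ ≠ 𝔭₂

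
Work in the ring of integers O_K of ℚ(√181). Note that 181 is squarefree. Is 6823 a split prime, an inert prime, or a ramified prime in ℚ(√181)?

splits completely

181 mod 4 = 1, hence disc K = 181 and O_K = ℤ[(1+√181)/2].
disc(K) = 181 is not divisible by 6823; 6823 is unramified.
(181/6823) = 181^3411 mod 6823 = 1, giving Legendre symbol 1.
Legendre symbol 1 ⇒ 6823 is split.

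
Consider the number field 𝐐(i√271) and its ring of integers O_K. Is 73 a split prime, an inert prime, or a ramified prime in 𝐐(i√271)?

-271 mod 4 = 1, hence disc K = -271 and O_K = ℤ[(1+√-271)/2].
disc(K) = -271 is not divisible by 73; 73 is unramified.
Legendre symbol by Euler's criterion: (-271/73) ≡ (-271)^36 ≡ 72 (mod 73), i.e. (-271/73) = -1.
d is a non-residue mod p, hence 73 remains inert in O_K.

73 remains inert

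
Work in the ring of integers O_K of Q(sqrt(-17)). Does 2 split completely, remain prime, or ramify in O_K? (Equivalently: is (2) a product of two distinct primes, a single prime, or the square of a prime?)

-17 mod 4 = 3, hence disc K = 4·(-17) = -68 and O_K = ℤ[√-17].
disc(K) = -68 = 2·(-34), so p = 2 is ramified.

ramified — (2) = 𝔭²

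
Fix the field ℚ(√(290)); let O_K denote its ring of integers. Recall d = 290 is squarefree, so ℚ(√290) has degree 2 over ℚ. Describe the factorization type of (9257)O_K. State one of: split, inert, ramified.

inert

290 mod 4 = 2, hence disc K = 4·290 = 1160 and O_K = ℤ[√290].
9257 ∤ 1160, so 9257 is unramified.
Euler's criterion: 290^4628 mod 9257 = 9256. Thus (290|9257) = -1.
d is a non-residue mod p, hence 9257 remains inert in O_K.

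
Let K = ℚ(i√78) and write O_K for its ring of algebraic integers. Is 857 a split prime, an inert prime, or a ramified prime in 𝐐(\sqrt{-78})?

inert

d = -78 ≡ 2 (mod 4), so O_K = ℤ[√-78] and disc(K) = 4d = -312.
disc(K) = -312 is not divisible by 857; 857 is unramified.
Legendre symbol by Euler's criterion: (-78/857) ≡ (-78)^428 ≡ 856 (mod 857), i.e. (-78/857) = -1.
Legendre symbol -1 ⇒ 857 is inert.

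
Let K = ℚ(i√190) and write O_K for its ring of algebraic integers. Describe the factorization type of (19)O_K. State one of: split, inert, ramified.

d = -190 ≡ 2 (mod 4), so O_K = ℤ[√-190] and disc(K) = 4d = -760.
disc(K) = -760 = 19·(-40), so p = 19 is ramified.

ramified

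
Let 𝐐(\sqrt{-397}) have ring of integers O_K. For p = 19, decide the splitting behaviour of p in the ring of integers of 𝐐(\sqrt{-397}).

-397 mod 4 = 3, hence disc K = 4·(-397) = -1588 and O_K = ℤ[√-397].
disc(K) = -1588 is not divisible by 19; 19 is unramified.
(-397/19) = 2^9 mod 19 = 18, giving Legendre symbol -1.
d is a non-residue mod p, hence 19 remains inert in O_K.

remains prime (inert)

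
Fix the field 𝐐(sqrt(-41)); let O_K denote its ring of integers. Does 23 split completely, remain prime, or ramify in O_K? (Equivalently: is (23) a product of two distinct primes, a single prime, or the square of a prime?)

p is inert

-41 mod 4 = 3, hence disc K = 4·(-41) = -164 and O_K = ℤ[√-41].
Since gcd(23, -164) = 1 the prime 23 does not ramify.
Legendre symbol by Euler's criterion: (-41/23) ≡ (-41)^11 ≡ 22 (mod 23), i.e. (-41/23) = -1.
(-41/23) = -1, so 23 is inert.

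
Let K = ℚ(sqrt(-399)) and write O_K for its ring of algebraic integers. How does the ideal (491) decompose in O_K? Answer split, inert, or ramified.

491 remains inert

Since -399 ≡ 1 mod 4, the ring of integers is ℤ[(1+√-399)/2] with discriminant -399.
491 ∤ -399, so 491 is unramified.
(-399/491) = 92^245 mod 491 = 490, giving Legendre symbol -1.
(-399/491) = -1, so 491 is inert.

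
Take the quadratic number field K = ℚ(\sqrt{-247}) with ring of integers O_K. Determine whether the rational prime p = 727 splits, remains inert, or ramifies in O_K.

727 splits in O_K

-247 mod 4 = 1, hence disc K = -247 and O_K = ℤ[(1+√-247)/2].
727 ∤ -247, so 727 is unramified.
Legendre symbol by Euler's criterion: (-247/727) ≡ (-247)^363 ≡ 1 (mod 727), i.e. (-247/727) = 1.
Legendre symbol 1 ⇒ 727 is split.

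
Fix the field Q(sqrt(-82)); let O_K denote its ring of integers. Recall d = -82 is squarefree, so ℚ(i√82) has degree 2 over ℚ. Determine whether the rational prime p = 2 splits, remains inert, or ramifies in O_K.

d = -82 ≡ 2 (mod 4), so O_K = ℤ[√-82] and disc(K) = 4d = -328.
2 divides disc(K) = -328, so 2 ramifies.

ramified — (2) = 𝔭²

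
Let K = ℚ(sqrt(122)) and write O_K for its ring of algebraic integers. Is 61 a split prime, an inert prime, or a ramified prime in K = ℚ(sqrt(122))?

ramifies in O_K

122 mod 4 = 2, hence disc K = 4·122 = 488 and O_K = ℤ[√122].
Ramification test: 61 | 488. The prime 61 ramifies in K.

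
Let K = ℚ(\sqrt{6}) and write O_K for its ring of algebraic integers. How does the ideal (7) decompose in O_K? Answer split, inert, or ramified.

6 mod 4 = 2, hence disc K = 4·6 = 24 and O_K = ℤ[√6].
Since gcd(7, 24) = 1 the prime 7 does not ramify.
Compute (6/7) via Euler: 6^((7-1)/2) mod 7 = 6, so (6/7) = -1.
Legendre symbol -1 ⇒ 7 is inert.

inert — (7) stays prime in O_K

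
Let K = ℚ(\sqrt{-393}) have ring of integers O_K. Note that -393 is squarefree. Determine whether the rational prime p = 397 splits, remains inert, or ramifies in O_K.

split — (397) = 𝔭₁𝔭₂ with 𝔭₁ ≠ 𝔭₂

-393 mod 4 = 3, hence disc K = 4·(-393) = -1572 and O_K = ℤ[√-393].
Since gcd(397, -1572) = 1 the prime 397 does not ramify.
Euler's criterion: (-393)^198 mod 397 = 1. Thus (-393|397) = 1.
Legendre symbol 1 ⇒ 397 is split.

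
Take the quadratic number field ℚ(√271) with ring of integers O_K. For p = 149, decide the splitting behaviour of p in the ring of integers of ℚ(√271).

d = 271 ≡ 3 (mod 4), so O_K = ℤ[√271] and disc(K) = 4d = 1084.
disc(K) = 1084 is not divisible by 149; 149 is unramified.
Legendre symbol by Euler's criterion: (271/149) ≡ 271^74 ≡ 148 (mod 149), i.e. (271/149) = -1.
d is a non-residue mod p, hence 149 remains inert in O_K.

inert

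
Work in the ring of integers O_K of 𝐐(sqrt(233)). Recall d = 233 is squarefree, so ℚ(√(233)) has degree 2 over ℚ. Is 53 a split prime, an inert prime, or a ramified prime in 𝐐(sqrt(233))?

p is inert

d = 233 ≡ 1 (mod 4), so O_K = ℤ[(1+√233)/2] and disc(K) = d = 233.
53 ∤ 233, so 53 is unramified.
Compute (233/53) via Euler: 21^((53-1)/2) mod 53 = 52, so (233/53) = -1.
(233/53) = -1, so 53 is inert.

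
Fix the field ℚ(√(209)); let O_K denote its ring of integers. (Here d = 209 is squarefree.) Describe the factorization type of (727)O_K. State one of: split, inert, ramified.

209 mod 4 = 1, hence disc K = 209 and O_K = ℤ[(1+√209)/2].
Since gcd(727, 209) = 1 the prime 727 does not ramify.
Euler's criterion: 209^363 mod 727 = 1. Thus (209|727) = 1.
Legendre symbol 1 ⇒ 727 is split.

split — (727) = 𝔭₁𝔭₂ with 𝔭₁ ≠ 𝔭₂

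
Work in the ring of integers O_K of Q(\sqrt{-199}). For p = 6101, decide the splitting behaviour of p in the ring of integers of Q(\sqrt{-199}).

-199 mod 4 = 1, hence disc K = -199 and O_K = ℤ[(1+√-199)/2].
6101 ∤ -199, so 6101 is unramified.
Legendre symbol by Euler's criterion: (-199/6101) ≡ (-199)^3050 ≡ 1 (mod 6101), i.e. (-199/6101) = 1.
d is a quadratic residue mod p, hence 6101 splits in O_K.

p splits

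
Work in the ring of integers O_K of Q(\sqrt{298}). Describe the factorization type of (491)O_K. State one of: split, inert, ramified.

p splits

Since 298 ≢ 1 mod 4, the ring of integers is ℤ[√298] with discriminant 4·298 = 1192.
disc(K) = 1192 is not divisible by 491; 491 is unramified.
Legendre symbol by Euler's criterion: (298/491) ≡ 298^245 ≡ 1 (mod 491), i.e. (298/491) = 1.
d is a quadratic residue mod p, hence 491 splits in O_K.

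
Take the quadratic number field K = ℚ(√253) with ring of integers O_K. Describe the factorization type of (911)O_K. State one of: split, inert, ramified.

inert

d = 253 ≡ 1 (mod 4), so O_K = ℤ[(1+√253)/2] and disc(K) = d = 253.
911 ∤ 253, so 911 is unramified.
Compute (253/911) via Euler: 253^((911-1)/2) mod 911 = 910, so (253/911) = -1.
Legendre symbol -1 ⇒ 911 is inert.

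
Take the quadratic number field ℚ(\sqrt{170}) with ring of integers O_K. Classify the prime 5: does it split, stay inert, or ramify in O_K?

170 mod 4 = 2, hence disc K = 4·170 = 680 and O_K = ℤ[√170].
disc(K) = 680 = 5·136, so p = 5 is ramified.

p ramifies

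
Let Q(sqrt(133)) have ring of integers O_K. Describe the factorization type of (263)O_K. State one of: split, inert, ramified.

split — (263) = 𝔭₁𝔭₂ with 𝔭₁ ≠ 𝔭₂

133 mod 4 = 1, hence disc K = 133 and O_K = ℤ[(1+√133)/2].
Since gcd(263, 133) = 1 the prime 263 does not ramify.
Compute (133/263) via Euler: 133^((263-1)/2) mod 263 = 1, so (133/263) = 1.
Legendre symbol 1 ⇒ 263 is split.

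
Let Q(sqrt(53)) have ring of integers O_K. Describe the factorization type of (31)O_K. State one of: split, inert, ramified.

Since 53 ≡ 1 mod 4, the ring of integers is ℤ[(1+√53)/2] with discriminant 53.
31 ∤ 53, so 31 is unramified.
(53/31) = 22^15 mod 31 = 30, giving Legendre symbol -1.
Legendre symbol -1 ⇒ 31 is inert.

remains prime (inert)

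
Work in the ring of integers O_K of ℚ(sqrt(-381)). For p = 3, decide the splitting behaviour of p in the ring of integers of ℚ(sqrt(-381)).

Since -381 ≢ 1 mod 4, the ring of integers is ℤ[√-381] with discriminant 4·(-381) = -1524.
Ramification test: 3 | -1524. The prime 3 ramifies in K.

p ramifies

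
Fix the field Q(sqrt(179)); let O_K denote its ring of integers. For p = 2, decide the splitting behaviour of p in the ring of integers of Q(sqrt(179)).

179 mod 4 = 3, hence disc K = 4·179 = 716 and O_K = ℤ[√179].
2 divides disc(K) = 716, so 2 ramifies.

ramifies in O_K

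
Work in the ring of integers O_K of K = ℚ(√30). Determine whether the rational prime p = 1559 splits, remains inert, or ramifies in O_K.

splits completely

d = 30 ≡ 2 (mod 4), so O_K = ℤ[√30] and disc(K) = 4d = 120.
Since gcd(1559, 120) = 1 the prime 1559 does not ramify.
Euler's criterion: 30^779 mod 1559 = 1. Thus (30|1559) = 1.
d is a quadratic residue mod p, hence 1559 splits in O_K.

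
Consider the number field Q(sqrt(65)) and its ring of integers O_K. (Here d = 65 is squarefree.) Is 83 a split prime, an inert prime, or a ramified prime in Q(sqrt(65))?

65 mod 4 = 1, hence disc K = 65 and O_K = ℤ[(1+√65)/2].
Since gcd(83, 65) = 1 the prime 83 does not ramify.
Compute (65/83) via Euler: 65^((83-1)/2) mod 83 = 1, so (65/83) = 1.
(65/83) = 1, so 83 splits.

p splits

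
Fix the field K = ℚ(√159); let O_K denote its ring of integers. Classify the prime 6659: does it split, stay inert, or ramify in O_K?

d = 159 ≡ 3 (mod 4), so O_K = ℤ[√159] and disc(K) = 4d = 636.
Since gcd(6659, 636) = 1 the prime 6659 does not ramify.
(159/6659) = 159^3329 mod 6659 = 6658, giving Legendre symbol -1.
(159/6659) = -1, so 6659 is inert.

remains prime (inert)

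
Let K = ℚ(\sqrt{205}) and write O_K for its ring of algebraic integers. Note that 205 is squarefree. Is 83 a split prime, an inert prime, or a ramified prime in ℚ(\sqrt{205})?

p is inert

205 mod 4 = 1, hence disc K = 205 and O_K = ℤ[(1+√205)/2].
disc(K) = 205 is not divisible by 83; 83 is unramified.
Legendre symbol by Euler's criterion: (205/83) ≡ 205^41 ≡ 82 (mod 83), i.e. (205/83) = -1.
(205/83) = -1, so 83 is inert.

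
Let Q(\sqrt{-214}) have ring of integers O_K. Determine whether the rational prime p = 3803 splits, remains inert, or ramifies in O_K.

-214 mod 4 = 2, hence disc K = 4·(-214) = -856 and O_K = ℤ[√-214].
disc(K) = -856 is not divisible by 3803; 3803 is unramified.
Euler's criterion: (-214)^1901 mod 3803 = 1. Thus (-214|3803) = 1.
(-214/3803) = 1, so 3803 splits.

3803 splits in O_K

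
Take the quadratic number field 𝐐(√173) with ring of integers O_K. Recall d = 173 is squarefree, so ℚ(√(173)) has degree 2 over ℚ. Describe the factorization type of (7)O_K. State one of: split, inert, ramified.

173 mod 4 = 1, hence disc K = 173 and O_K = ℤ[(1+√173)/2].
7 ∤ 173, so 7 is unramified.
Compute (173/7) via Euler: 5^((7-1)/2) mod 7 = 6, so (173/7) = -1.
(173/7) = -1, so 7 is inert.

inert — (7) stays prime in O_K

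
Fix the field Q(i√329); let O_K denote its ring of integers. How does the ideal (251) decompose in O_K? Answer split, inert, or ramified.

splits completely

d = -329 ≡ 3 (mod 4), so O_K = ℤ[√-329] and disc(K) = 4d = -1316.
Since gcd(251, -1316) = 1 the prime 251 does not ramify.
Legendre symbol by Euler's criterion: (-329/251) ≡ (-329)^125 ≡ 1 (mod 251), i.e. (-329/251) = 1.
Legendre symbol 1 ⇒ 251 is split.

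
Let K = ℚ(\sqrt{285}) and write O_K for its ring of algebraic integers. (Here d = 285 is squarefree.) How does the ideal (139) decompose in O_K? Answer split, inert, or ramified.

d = 285 ≡ 1 (mod 4), so O_K = ℤ[(1+√285)/2] and disc(K) = d = 285.
139 ∤ 285, so 139 is unramified.
Compute (285/139) via Euler: 7^((139-1)/2) mod 139 = 1, so (285/139) = 1.
(285/139) = 1, so 139 splits.

p splits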